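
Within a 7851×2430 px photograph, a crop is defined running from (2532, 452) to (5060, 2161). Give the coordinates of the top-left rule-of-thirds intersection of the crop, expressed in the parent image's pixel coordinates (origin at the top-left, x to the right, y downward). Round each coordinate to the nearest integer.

Crop width = 5060 − 2532 = 2528 px; one third is 842.67 px.
Crop height = 2161 − 452 = 1709 px; one third is 569.67 px.
The top-left point is one-third across and one-third down within the crop:
x = 2532 + 1 × 842.67 ≈ 3375; y = 452 + 1 × 569.67 ≈ 1022.

x = 3375 px, y = 1022 px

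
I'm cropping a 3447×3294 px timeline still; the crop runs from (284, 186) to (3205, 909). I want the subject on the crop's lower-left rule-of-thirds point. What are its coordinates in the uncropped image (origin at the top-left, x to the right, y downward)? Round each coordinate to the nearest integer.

Crop width = 3205 − 284 = 2921 px; one third is 973.67 px.
Crop height = 909 − 186 = 723 px; one third is 241.00 px.
The lower-left point is one-third across and two-thirds down within the crop:
x = 284 + 1 × 973.67 ≈ 1258; y = 186 + 2 × 241.00 ≈ 668.

x = 1258 px, y = 668 px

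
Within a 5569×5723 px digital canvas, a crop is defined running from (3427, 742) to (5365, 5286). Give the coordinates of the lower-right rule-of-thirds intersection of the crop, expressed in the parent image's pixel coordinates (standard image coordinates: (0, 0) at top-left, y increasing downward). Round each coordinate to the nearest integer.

Crop width = 5365 − 3427 = 1938 px; one third is 646.00 px.
Crop height = 5286 − 742 = 4544 px; one third is 1514.67 px.
The lower-right point is two-thirds across and two-thirds down within the crop:
x = 3427 + 2 × 646.00 ≈ 4719; y = 742 + 2 × 1514.67 ≈ 3771.

(4719, 3771)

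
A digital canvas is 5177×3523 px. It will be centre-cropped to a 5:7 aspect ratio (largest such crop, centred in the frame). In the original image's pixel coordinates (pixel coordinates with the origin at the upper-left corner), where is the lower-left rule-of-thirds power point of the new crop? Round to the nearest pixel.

5177/3523 > 5/7, so the 5:7 crop keeps the full height 3523 and trims width to 3523 × 5/7 = 2516.43 px.
Left offset = (5177 − 2516.43)/2 = 1330.29 px; top offset = 0.
Lower-left is one-third across and two-thirds down within the crop:
x = 1330.29 + 1 × 2516.43/3 ≈ 2169; y = 0.00 + 2 × 3523.00/3 ≈ 2349.

(2169, 2349)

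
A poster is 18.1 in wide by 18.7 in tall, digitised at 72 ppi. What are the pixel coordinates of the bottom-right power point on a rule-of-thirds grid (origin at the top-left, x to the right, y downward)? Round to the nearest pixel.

In pixels the canvas is 18.1 × 72 = 1303.2 wide and 18.7 × 72 = 1346.4 tall.
The bottom-right point is two-thirds across and two-thirds down:
x = 2 × 1303.2/3 ≈ 869; y = 2 × 1346.4/3 ≈ 898.

(869, 898)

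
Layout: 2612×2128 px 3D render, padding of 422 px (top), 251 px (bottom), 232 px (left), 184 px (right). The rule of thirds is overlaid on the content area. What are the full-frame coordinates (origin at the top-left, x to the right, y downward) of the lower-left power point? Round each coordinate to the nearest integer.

Content width = 2612 − 232 − 184 = 2196 px; content height = 2128 − 422 − 251 = 1455 px.
Lower-left is one-third across and two-thirds down within the content area.
x = 232 + 1 × 2196/3 = 232 + 732.00 ≈ 964
y = 422 + 2 × 1455/3 = 422 + 970.00 ≈ 1392

(964, 1392)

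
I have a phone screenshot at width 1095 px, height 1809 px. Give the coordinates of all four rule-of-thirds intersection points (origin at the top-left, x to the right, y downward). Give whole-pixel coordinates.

One third of 1095 is 365; one third of 1809 is 603.
Vertical third lines at x = 365 and x = 730; horizontal third lines at y = 603 and y = 1206.

(365, 603), (730, 603), (365, 1206), (730, 1206)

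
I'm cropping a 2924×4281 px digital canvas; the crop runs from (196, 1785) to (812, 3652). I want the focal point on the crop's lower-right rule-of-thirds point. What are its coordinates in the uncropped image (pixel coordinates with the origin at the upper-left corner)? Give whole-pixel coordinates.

Crop width = 812 − 196 = 616 px; one third is 205.33 px.
Crop height = 3652 − 1785 = 1867 px; one third is 622.33 px.
The lower-right point is two-thirds across and two-thirds down within the crop:
x = 196 + 2 × 205.33 ≈ 607; y = 1785 + 2 × 622.33 ≈ 3030.

(607, 3030)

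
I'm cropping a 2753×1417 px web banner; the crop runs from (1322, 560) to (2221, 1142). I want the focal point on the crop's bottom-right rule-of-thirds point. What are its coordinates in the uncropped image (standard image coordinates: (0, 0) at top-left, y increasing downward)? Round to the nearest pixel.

x = 1921 px, y = 948 px

Crop width = 2221 − 1322 = 899 px; one third is 299.67 px.
Crop height = 1142 − 560 = 582 px; one third is 194.00 px.
The bottom-right point is two-thirds across and two-thirds down within the crop:
x = 1322 + 2 × 299.67 ≈ 1921; y = 560 + 2 × 194.00 ≈ 948.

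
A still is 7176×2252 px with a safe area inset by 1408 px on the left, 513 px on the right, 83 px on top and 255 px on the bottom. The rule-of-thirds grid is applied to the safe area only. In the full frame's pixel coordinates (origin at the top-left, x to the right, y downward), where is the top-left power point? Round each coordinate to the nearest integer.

x = 3160 px, y = 721 px

Content width = 7176 − 1408 − 513 = 5255 px; content height = 2252 − 83 − 255 = 1914 px.
Top-left is one-third across and one-third down within the safe area.
x = 1408 + 1 × 5255/3 = 1408 + 1751.67 ≈ 3160
y = 83 + 1 × 1914/3 = 83 + 638.00 ≈ 721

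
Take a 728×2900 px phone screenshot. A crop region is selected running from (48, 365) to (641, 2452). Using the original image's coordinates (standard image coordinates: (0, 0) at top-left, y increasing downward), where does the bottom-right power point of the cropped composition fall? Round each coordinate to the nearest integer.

Crop width = 641 − 48 = 593 px; one third is 197.67 px.
Crop height = 2452 − 365 = 2087 px; one third is 695.67 px.
The bottom-right point is two-thirds across and two-thirds down within the crop:
x = 48 + 2 × 197.67 ≈ 443; y = 365 + 2 × 695.67 ≈ 1756.

x = 443 px, y = 1756 px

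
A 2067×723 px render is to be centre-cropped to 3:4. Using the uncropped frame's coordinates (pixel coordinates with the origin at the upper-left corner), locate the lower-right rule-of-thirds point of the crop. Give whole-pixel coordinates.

2067/723 > 3/4, so the 3:4 crop keeps the full height 723 and trims width to 723 × 3/4 = 542.25 px.
Left offset = (2067 − 542.25)/2 = 762.38 px; top offset = 0.
Lower-right is two-thirds across and two-thirds down within the crop:
x = 762.38 + 2 × 542.25/3 ≈ 1124; y = 0.00 + 2 × 723.00/3 ≈ 482.

x = 1124 px, y = 482 px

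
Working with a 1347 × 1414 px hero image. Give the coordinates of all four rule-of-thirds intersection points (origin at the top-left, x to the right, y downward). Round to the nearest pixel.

(449, 471), (898, 471), (449, 943), (898, 943)

One third of 1347 is 449; one third of 1414 is 471.33.
Vertical third lines at x = 449 and x = 898; horizontal third lines at y = 471 and y = 943.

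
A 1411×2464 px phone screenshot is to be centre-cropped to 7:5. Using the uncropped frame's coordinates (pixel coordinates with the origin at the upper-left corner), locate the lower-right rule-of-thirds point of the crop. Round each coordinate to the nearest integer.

(941, 1400)

1411/2464 < 7/5, so the 7:5 crop keeps the full width 1411 and trims height to 1411 × 5/7 = 1007.86 px.
Top offset = (2464 − 1007.86)/2 = 728.07 px; left offset = 0.
Lower-right is two-thirds across and two-thirds down within the crop:
x = 0.00 + 2 × 1411.00/3 ≈ 941; y = 728.07 + 2 × 1007.86/3 ≈ 1400.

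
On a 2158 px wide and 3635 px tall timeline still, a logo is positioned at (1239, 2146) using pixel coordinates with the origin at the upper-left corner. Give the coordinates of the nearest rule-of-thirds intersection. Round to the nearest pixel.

(1439, 2423)

Third lines: x ∈ {719, 1439}, y ∈ {1212, 2423}.
1239 is closer to x = 1439; 2146 is closer to y = 2423.
So the nearest intersection is the lower-right power point.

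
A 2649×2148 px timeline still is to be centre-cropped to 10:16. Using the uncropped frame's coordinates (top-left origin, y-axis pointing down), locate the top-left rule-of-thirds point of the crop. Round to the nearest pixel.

(1101, 716)

2649/2148 > 10/16, so the 10:16 crop keeps the full height 2148 and trims width to 2148 × 10/16 = 1342.50 px.
Left offset = (2649 − 1342.50)/2 = 653.25 px; top offset = 0.
Top-left is one-third across and one-third down within the crop:
x = 653.25 + 1 × 1342.50/3 ≈ 1101; y = 0.00 + 1 × 2148.00/3 ≈ 716.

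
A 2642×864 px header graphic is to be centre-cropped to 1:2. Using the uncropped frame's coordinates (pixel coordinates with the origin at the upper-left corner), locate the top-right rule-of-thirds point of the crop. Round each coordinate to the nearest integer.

2642/864 > 1/2, so the 1:2 crop keeps the full height 864 and trims width to 864 × 1/2 = 432.00 px.
Left offset = (2642 − 432.00)/2 = 1105.00 px; top offset = 0.
Top-right is two-thirds across and one-third down within the crop:
x = 1105.00 + 2 × 432.00/3 ≈ 1393; y = 0.00 + 1 × 864.00/3 ≈ 288.

x = 1393 px, y = 288 px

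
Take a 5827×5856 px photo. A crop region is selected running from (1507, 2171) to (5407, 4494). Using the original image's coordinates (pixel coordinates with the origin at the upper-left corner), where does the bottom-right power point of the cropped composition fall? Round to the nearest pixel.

x = 4107 px, y = 3720 px

Crop width = 5407 − 1507 = 3900 px; one third is 1300.00 px.
Crop height = 4494 − 2171 = 2323 px; one third is 774.33 px.
The bottom-right point is two-thirds across and two-thirds down within the crop:
x = 1507 + 2 × 1300.00 ≈ 4107; y = 2171 + 2 × 774.33 ≈ 3720.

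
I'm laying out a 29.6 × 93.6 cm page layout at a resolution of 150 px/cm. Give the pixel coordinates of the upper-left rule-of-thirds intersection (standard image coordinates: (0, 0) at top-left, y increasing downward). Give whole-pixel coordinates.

x = 1480 px, y = 4680 px

In pixels the canvas is 29.6 × 150 = 4440 wide and 93.6 × 150 = 14040 tall.
The upper-left point is one-third across and one-third down:
x = 1 × 4440/3 ≈ 1480; y = 1 × 14040/3 ≈ 4680.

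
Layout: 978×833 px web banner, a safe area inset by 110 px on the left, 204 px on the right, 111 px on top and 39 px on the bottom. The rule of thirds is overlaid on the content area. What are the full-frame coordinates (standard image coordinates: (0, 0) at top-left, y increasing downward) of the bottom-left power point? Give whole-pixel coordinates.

(331, 566)

Content width = 978 − 110 − 204 = 664 px; content height = 833 − 111 − 39 = 683 px.
Bottom-left is one-third across and two-thirds down within the content area.
x = 110 + 1 × 664/3 = 110 + 221.33 ≈ 331
y = 111 + 2 × 683/3 = 111 + 455.33 ≈ 566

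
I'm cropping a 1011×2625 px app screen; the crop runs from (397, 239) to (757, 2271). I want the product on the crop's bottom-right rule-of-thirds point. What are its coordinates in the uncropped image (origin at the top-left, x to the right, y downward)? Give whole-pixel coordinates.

x = 637 px, y = 1594 px

Crop width = 757 − 397 = 360 px; one third is 120.00 px.
Crop height = 2271 − 239 = 2032 px; one third is 677.33 px.
The bottom-right point is two-thirds across and two-thirds down within the crop:
x = 397 + 2 × 120.00 ≈ 637; y = 239 + 2 × 677.33 ≈ 1594.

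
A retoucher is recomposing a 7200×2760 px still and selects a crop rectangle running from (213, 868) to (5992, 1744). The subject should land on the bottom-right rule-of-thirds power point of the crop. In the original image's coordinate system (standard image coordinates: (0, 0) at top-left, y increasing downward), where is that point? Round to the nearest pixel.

(4066, 1452)

Crop width = 5992 − 213 = 5779 px; one third is 1926.33 px.
Crop height = 1744 − 868 = 876 px; one third is 292.00 px.
The bottom-right point is two-thirds across and two-thirds down within the crop:
x = 213 + 2 × 1926.33 ≈ 4066; y = 868 + 2 × 292.00 ≈ 1452.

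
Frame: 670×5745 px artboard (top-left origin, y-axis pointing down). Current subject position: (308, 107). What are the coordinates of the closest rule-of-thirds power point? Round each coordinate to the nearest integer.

x = 223 px, y = 1915 px

Third lines: x ∈ {223, 447}, y ∈ {1915, 3830}.
308 is closer to x = 223; 107 is closer to y = 1915.
So the nearest intersection is the upper-left power point.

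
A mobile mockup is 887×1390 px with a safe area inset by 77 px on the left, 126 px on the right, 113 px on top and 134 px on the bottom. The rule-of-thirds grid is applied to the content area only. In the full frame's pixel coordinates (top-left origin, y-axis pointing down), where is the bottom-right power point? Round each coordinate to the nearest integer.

Content width = 887 − 77 − 126 = 684 px; content height = 1390 − 113 − 134 = 1143 px.
Bottom-right is two-thirds across and two-thirds down within the content area.
x = 77 + 2 × 684/3 = 77 + 456.00 ≈ 533
y = 113 + 2 × 1143/3 = 113 + 762.00 ≈ 875

x = 533 px, y = 875 px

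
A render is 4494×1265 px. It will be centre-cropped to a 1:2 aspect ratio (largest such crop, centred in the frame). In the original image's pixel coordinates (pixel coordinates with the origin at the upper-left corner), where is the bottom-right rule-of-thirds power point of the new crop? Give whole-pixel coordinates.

4494/1265 > 1/2, so the 1:2 crop keeps the full height 1265 and trims width to 1265 × 1/2 = 632.50 px.
Left offset = (4494 − 632.50)/2 = 1930.75 px; top offset = 0.
Bottom-right is two-thirds across and two-thirds down within the crop:
x = 1930.75 + 2 × 632.50/3 ≈ 2352; y = 0.00 + 2 × 1265.00/3 ≈ 843.

(2352, 843)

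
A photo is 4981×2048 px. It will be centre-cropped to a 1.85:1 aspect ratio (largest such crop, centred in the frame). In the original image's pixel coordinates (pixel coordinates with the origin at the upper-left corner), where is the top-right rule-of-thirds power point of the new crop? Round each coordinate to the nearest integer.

(3122, 683)

4981/2048 > 1.85/1, so the 1.85:1 crop keeps the full height 2048 and trims width to 2048 × 1.85/1 = 3788.80 px.
Left offset = (4981 − 3788.80)/2 = 596.10 px; top offset = 0.
Top-right is two-thirds across and one-third down within the crop:
x = 596.10 + 2 × 3788.80/3 ≈ 3122; y = 0.00 + 1 × 2048.00/3 ≈ 683.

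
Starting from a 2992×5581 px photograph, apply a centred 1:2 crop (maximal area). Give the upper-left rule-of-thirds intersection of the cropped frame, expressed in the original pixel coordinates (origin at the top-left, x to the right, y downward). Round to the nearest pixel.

(1031, 1860)

2992/5581 > 1/2, so the 1:2 crop keeps the full height 5581 and trims width to 5581 × 1/2 = 2790.50 px.
Left offset = (2992 − 2790.50)/2 = 100.75 px; top offset = 0.
Upper-left is one-third across and one-third down within the crop:
x = 100.75 + 1 × 2790.50/3 ≈ 1031; y = 0.00 + 1 × 5581.00/3 ≈ 1860.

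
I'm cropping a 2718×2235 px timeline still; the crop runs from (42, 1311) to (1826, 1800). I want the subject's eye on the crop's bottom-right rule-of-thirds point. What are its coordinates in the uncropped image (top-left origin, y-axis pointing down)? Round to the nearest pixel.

Crop width = 1826 − 42 = 1784 px; one third is 594.67 px.
Crop height = 1800 − 1311 = 489 px; one third is 163.00 px.
The bottom-right point is two-thirds across and two-thirds down within the crop:
x = 42 + 2 × 594.67 ≈ 1231; y = 1311 + 2 × 163.00 ≈ 1637.

(1231, 1637)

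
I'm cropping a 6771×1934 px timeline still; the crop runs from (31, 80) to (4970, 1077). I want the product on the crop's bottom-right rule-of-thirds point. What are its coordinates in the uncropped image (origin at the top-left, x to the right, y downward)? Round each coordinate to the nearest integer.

Crop width = 4970 − 31 = 4939 px; one third is 1646.33 px.
Crop height = 1077 − 80 = 997 px; one third is 332.33 px.
The bottom-right point is two-thirds across and two-thirds down within the crop:
x = 31 + 2 × 1646.33 ≈ 3324; y = 80 + 2 × 332.33 ≈ 745.

(3324, 745)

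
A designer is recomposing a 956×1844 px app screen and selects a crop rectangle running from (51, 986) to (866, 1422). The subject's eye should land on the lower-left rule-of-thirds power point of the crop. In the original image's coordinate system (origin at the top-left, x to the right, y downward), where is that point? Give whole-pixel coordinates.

(323, 1277)

Crop width = 866 − 51 = 815 px; one third is 271.67 px.
Crop height = 1422 − 986 = 436 px; one third is 145.33 px.
The lower-left point is one-third across and two-thirds down within the crop:
x = 51 + 1 × 271.67 ≈ 323; y = 986 + 2 × 145.33 ≈ 1277.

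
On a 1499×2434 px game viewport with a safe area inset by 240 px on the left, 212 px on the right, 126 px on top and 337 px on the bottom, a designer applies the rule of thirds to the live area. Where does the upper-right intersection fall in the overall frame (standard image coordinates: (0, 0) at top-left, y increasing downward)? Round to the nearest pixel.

x = 938 px, y = 783 px

Content width = 1499 − 240 − 212 = 1047 px; content height = 2434 − 126 − 337 = 1971 px.
Upper-right is two-thirds across and one-third down within the live area.
x = 240 + 2 × 1047/3 = 240 + 698.00 ≈ 938
y = 126 + 1 × 1971/3 = 126 + 657.00 ≈ 783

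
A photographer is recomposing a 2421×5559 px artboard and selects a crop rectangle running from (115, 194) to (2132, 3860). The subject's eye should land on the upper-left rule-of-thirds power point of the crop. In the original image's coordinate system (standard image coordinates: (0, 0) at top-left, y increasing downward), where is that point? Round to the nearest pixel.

(787, 1416)

Crop width = 2132 − 115 = 2017 px; one third is 672.33 px.
Crop height = 3860 − 194 = 3666 px; one third is 1222.00 px.
The upper-left point is one-third across and one-third down within the crop:
x = 115 + 1 × 672.33 ≈ 787; y = 194 + 1 × 1222.00 ≈ 1416.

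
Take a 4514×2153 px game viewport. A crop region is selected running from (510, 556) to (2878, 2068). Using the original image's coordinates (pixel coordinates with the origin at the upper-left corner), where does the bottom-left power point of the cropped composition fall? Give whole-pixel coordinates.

Crop width = 2878 − 510 = 2368 px; one third is 789.33 px.
Crop height = 2068 − 556 = 1512 px; one third is 504.00 px.
The bottom-left point is one-third across and two-thirds down within the crop:
x = 510 + 1 × 789.33 ≈ 1299; y = 556 + 2 × 504.00 ≈ 1564.

(1299, 1564)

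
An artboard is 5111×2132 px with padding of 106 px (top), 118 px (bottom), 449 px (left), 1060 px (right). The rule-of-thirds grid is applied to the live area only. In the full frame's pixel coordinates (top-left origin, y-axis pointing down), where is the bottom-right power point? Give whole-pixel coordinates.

Content width = 5111 − 449 − 1060 = 3602 px; content height = 2132 − 106 − 118 = 1908 px.
Bottom-right is two-thirds across and two-thirds down within the live area.
x = 449 + 2 × 3602/3 = 449 + 2401.33 ≈ 2850
y = 106 + 2 × 1908/3 = 106 + 1272.00 ≈ 1378

(2850, 1378)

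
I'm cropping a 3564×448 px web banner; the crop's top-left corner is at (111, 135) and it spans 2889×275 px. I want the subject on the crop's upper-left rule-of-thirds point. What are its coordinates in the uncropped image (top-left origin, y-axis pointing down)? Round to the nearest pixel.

x = 1074 px, y = 227 px

One third of the crop width 2889 is 963.00 px.
One third of the crop height 275 is 91.67 px.
The upper-left point is one-third across and one-third down within the crop:
x = 111 + 1 × 963.00 ≈ 1074; y = 135 + 1 × 91.67 ≈ 227.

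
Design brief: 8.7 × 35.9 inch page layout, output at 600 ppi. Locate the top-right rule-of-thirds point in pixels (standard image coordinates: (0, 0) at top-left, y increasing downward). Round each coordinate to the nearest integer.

(3480, 7180)

In pixels the canvas is 8.7 × 600 = 5220 wide and 35.9 × 600 = 21540 tall.
The top-right point is two-thirds across and one-third down:
x = 2 × 5220/3 ≈ 3480; y = 1 × 21540/3 ≈ 7180.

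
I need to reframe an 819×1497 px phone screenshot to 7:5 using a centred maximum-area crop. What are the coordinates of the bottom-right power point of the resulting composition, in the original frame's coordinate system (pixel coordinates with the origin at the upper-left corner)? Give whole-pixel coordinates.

x = 546 px, y = 846 px

819/1497 < 7/5, so the 7:5 crop keeps the full width 819 and trims height to 819 × 5/7 = 585.00 px.
Top offset = (1497 − 585.00)/2 = 456.00 px; left offset = 0.
Bottom-right is two-thirds across and two-thirds down within the crop:
x = 0.00 + 2 × 819.00/3 ≈ 546; y = 456.00 + 2 × 585.00/3 ≈ 846.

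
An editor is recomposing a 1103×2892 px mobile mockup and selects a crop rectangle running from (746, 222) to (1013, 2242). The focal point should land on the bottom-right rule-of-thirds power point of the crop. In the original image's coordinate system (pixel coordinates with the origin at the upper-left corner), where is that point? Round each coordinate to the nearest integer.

x = 924 px, y = 1569 px

Crop width = 1013 − 746 = 267 px; one third is 89.00 px.
Crop height = 2242 − 222 = 2020 px; one third is 673.33 px.
The bottom-right point is two-thirds across and two-thirds down within the crop:
x = 746 + 2 × 89.00 ≈ 924; y = 222 + 2 × 673.33 ≈ 1569.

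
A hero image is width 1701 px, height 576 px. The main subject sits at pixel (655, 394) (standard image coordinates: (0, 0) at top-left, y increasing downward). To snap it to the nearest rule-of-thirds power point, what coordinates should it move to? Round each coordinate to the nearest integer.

Third lines: x ∈ {567, 1134}, y ∈ {192, 384}.
655 is closer to x = 567; 394 is closer to y = 384.
So the nearest intersection is the lower-left power point.

x = 567 px, y = 384 px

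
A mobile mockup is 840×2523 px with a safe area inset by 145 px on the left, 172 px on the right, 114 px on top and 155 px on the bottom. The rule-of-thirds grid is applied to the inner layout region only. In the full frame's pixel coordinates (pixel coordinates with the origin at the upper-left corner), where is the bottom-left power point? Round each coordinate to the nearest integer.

Content width = 840 − 145 − 172 = 523 px; content height = 2523 − 114 − 155 = 2254 px.
Bottom-left is one-third across and two-thirds down within the inner layout region.
x = 145 + 1 × 523/3 = 145 + 174.33 ≈ 319
y = 114 + 2 × 2254/3 = 114 + 1502.67 ≈ 1617

x = 319 px, y = 1617 px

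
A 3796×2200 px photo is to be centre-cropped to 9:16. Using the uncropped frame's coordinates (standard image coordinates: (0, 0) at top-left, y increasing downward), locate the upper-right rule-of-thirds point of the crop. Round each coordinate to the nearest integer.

x = 2104 px, y = 733 px

3796/2200 > 9/16, so the 9:16 crop keeps the full height 2200 and trims width to 2200 × 9/16 = 1237.50 px.
Left offset = (3796 − 1237.50)/2 = 1279.25 px; top offset = 0.
Upper-right is two-thirds across and one-third down within the crop:
x = 1279.25 + 2 × 1237.50/3 ≈ 2104; y = 0.00 + 1 × 2200.00/3 ≈ 733.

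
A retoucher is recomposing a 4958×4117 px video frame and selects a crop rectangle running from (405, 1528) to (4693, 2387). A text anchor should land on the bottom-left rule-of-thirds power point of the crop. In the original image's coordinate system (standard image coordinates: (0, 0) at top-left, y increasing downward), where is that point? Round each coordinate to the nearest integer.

Crop width = 4693 − 405 = 4288 px; one third is 1429.33 px.
Crop height = 2387 − 1528 = 859 px; one third is 286.33 px.
The bottom-left point is one-third across and two-thirds down within the crop:
x = 405 + 1 × 1429.33 ≈ 1834; y = 1528 + 2 × 286.33 ≈ 2101.

(1834, 2101)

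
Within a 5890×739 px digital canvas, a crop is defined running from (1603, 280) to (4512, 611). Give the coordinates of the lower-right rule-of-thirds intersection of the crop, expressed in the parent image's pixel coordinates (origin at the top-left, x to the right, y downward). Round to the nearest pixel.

x = 3542 px, y = 501 px

Crop width = 4512 − 1603 = 2909 px; one third is 969.67 px.
Crop height = 611 − 280 = 331 px; one third is 110.33 px.
The lower-right point is two-thirds across and two-thirds down within the crop:
x = 1603 + 2 × 969.67 ≈ 3542; y = 280 + 2 × 110.33 ≈ 501.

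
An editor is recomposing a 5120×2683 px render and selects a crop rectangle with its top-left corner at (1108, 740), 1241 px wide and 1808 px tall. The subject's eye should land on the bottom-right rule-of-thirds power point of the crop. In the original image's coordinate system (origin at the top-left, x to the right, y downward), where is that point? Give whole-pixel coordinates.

(1935, 1945)

One third of the crop width 1241 is 413.67 px.
One third of the crop height 1808 is 602.67 px.
The bottom-right point is two-thirds across and two-thirds down within the crop:
x = 1108 + 2 × 413.67 ≈ 1935; y = 740 + 2 × 602.67 ≈ 1945.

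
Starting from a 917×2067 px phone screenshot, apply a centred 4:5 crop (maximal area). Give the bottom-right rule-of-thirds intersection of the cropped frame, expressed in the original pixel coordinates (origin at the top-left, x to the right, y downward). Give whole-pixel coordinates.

917/2067 < 4/5, so the 4:5 crop keeps the full width 917 and trims height to 917 × 5/4 = 1146.25 px.
Top offset = (2067 − 1146.25)/2 = 460.38 px; left offset = 0.
Bottom-right is two-thirds across and two-thirds down within the crop:
x = 0.00 + 2 × 917.00/3 ≈ 611; y = 460.38 + 2 × 1146.25/3 ≈ 1225.

x = 611 px, y = 1225 px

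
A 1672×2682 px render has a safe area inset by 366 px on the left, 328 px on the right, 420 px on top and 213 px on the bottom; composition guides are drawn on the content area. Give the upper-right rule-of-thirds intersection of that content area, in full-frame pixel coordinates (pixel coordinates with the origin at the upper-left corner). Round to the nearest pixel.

Content width = 1672 − 366 − 328 = 978 px; content height = 2682 − 420 − 213 = 2049 px.
Upper-right is two-thirds across and one-third down within the content area.
x = 366 + 2 × 978/3 = 366 + 652.00 ≈ 1018
y = 420 + 1 × 2049/3 = 420 + 683.00 ≈ 1103

x = 1018 px, y = 1103 px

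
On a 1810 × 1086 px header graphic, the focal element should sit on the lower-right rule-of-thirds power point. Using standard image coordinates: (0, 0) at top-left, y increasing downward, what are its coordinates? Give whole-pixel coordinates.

(1207, 724)

The lower-right point sits two-thirds of the way across and two-thirds of the way down.
x = 2 × 1810/3 ≈ 1207; y = 2 × 1086/3 ≈ 724.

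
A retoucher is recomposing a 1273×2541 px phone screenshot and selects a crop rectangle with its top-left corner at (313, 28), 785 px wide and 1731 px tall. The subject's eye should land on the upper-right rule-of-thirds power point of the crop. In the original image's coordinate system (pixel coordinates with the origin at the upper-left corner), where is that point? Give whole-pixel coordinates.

(836, 605)

One third of the crop width 785 is 261.67 px.
One third of the crop height 1731 is 577.00 px.
The upper-right point is two-thirds across and one-third down within the crop:
x = 313 + 2 × 261.67 ≈ 836; y = 28 + 1 × 577.00 ≈ 605.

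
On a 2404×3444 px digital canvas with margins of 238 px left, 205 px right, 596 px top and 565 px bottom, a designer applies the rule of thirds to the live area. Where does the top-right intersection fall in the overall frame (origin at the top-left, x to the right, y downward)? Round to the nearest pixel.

Content width = 2404 − 238 − 205 = 1961 px; content height = 3444 − 596 − 565 = 2283 px.
Top-right is two-thirds across and one-third down within the live area.
x = 238 + 2 × 1961/3 = 238 + 1307.33 ≈ 1545
y = 596 + 1 × 2283/3 = 596 + 761.00 ≈ 1357

(1545, 1357)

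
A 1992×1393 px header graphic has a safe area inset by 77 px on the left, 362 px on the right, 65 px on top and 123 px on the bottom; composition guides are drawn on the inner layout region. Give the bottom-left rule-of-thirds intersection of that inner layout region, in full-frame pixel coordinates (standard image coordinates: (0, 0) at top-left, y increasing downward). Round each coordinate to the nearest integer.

(595, 868)

Content width = 1992 − 77 − 362 = 1553 px; content height = 1393 − 65 − 123 = 1205 px.
Bottom-left is one-third across and two-thirds down within the inner layout region.
x = 77 + 1 × 1553/3 = 77 + 517.67 ≈ 595
y = 65 + 2 × 1205/3 = 65 + 803.33 ≈ 868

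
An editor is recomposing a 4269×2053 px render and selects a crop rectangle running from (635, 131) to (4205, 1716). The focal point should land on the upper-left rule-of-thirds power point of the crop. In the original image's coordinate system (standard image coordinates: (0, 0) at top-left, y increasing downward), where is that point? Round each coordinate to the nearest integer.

Crop width = 4205 − 635 = 3570 px; one third is 1190.00 px.
Crop height = 1716 − 131 = 1585 px; one third is 528.33 px.
The upper-left point is one-third across and one-third down within the crop:
x = 635 + 1 × 1190.00 ≈ 1825; y = 131 + 1 × 528.33 ≈ 659.

(1825, 659)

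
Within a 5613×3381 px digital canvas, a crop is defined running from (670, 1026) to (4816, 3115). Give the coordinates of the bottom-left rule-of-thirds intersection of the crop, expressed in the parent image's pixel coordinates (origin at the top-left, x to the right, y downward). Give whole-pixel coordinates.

(2052, 2419)

Crop width = 4816 − 670 = 4146 px; one third is 1382.00 px.
Crop height = 3115 − 1026 = 2089 px; one third is 696.33 px.
The bottom-left point is one-third across and two-thirds down within the crop:
x = 670 + 1 × 1382.00 ≈ 2052; y = 1026 + 2 × 696.33 ≈ 2419.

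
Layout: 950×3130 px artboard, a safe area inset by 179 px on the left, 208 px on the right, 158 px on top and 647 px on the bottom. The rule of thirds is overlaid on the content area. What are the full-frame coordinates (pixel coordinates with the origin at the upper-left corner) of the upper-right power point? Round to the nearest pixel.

Content width = 950 − 179 − 208 = 563 px; content height = 3130 − 158 − 647 = 2325 px.
Upper-right is two-thirds across and one-third down within the content area.
x = 179 + 2 × 563/3 = 179 + 375.33 ≈ 554
y = 158 + 1 × 2325/3 = 158 + 775.00 ≈ 933

x = 554 px, y = 933 px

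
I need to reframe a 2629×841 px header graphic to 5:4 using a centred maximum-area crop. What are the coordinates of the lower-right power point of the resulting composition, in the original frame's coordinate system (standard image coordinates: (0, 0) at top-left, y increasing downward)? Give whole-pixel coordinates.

(1490, 561)

2629/841 > 5/4, so the 5:4 crop keeps the full height 841 and trims width to 841 × 5/4 = 1051.25 px.
Left offset = (2629 − 1051.25)/2 = 788.88 px; top offset = 0.
Lower-right is two-thirds across and two-thirds down within the crop:
x = 788.88 + 2 × 1051.25/3 ≈ 1490; y = 0.00 + 2 × 841.00/3 ≈ 561.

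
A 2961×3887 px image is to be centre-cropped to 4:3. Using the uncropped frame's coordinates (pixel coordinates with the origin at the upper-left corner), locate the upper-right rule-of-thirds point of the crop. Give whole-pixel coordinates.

2961/3887 < 4/3, so the 4:3 crop keeps the full width 2961 and trims height to 2961 × 3/4 = 2220.75 px.
Top offset = (3887 − 2220.75)/2 = 833.12 px; left offset = 0.
Upper-right is two-thirds across and one-third down within the crop:
x = 0.00 + 2 × 2961.00/3 ≈ 1974; y = 833.12 + 1 × 2220.75/3 ≈ 1573.

x = 1974 px, y = 1573 px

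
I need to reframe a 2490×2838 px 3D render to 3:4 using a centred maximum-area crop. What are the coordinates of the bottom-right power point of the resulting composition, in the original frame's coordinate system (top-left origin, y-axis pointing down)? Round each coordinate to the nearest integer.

(1600, 1892)

2490/2838 > 3/4, so the 3:4 crop keeps the full height 2838 and trims width to 2838 × 3/4 = 2128.50 px.
Left offset = (2490 − 2128.50)/2 = 180.75 px; top offset = 0.
Bottom-right is two-thirds across and two-thirds down within the crop:
x = 180.75 + 2 × 2128.50/3 ≈ 1600; y = 0.00 + 2 × 2838.00/3 ≈ 1892.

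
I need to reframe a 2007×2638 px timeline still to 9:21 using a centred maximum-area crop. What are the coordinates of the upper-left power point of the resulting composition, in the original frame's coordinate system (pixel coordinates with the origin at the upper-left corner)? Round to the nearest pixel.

2007/2638 > 9/21, so the 9:21 crop keeps the full height 2638 and trims width to 2638 × 9/21 = 1130.57 px.
Left offset = (2007 − 1130.57)/2 = 438.21 px; top offset = 0.
Upper-left is one-third across and one-third down within the crop:
x = 438.21 + 1 × 1130.57/3 ≈ 815; y = 0.00 + 1 × 2638.00/3 ≈ 879.

x = 815 px, y = 879 px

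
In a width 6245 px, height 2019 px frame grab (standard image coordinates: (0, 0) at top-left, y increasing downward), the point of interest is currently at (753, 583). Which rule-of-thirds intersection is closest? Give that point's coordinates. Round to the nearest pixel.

Third lines: x ∈ {2082, 4163}, y ∈ {673, 1346}.
753 is closer to x = 2082; 583 is closer to y = 673.
So the nearest intersection is the upper-left power point.

x = 2082 px, y = 673 px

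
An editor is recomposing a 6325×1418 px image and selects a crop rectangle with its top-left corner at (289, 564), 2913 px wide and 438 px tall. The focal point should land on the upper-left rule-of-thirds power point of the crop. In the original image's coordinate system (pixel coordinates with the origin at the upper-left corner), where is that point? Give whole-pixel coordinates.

(1260, 710)

One third of the crop width 2913 is 971.00 px.
One third of the crop height 438 is 146.00 px.
The upper-left point is one-third across and one-third down within the crop:
x = 289 + 1 × 971.00 ≈ 1260; y = 564 + 1 × 146.00 ≈ 710.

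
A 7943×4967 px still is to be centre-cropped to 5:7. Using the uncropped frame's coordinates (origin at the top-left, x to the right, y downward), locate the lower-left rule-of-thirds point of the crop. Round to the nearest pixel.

(3380, 3311)

7943/4967 > 5/7, so the 5:7 crop keeps the full height 4967 and trims width to 4967 × 5/7 = 3547.86 px.
Left offset = (7943 − 3547.86)/2 = 2197.57 px; top offset = 0.
Lower-left is one-third across and two-thirds down within the crop:
x = 2197.57 + 1 × 3547.86/3 ≈ 3380; y = 0.00 + 2 × 4967.00/3 ≈ 3311.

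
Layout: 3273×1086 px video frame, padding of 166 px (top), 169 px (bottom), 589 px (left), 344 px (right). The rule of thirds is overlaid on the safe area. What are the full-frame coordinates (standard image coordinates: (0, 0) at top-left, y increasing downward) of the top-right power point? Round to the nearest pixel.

Content width = 3273 − 589 − 344 = 2340 px; content height = 1086 − 166 − 169 = 751 px.
Top-right is two-thirds across and one-third down within the safe area.
x = 589 + 2 × 2340/3 = 589 + 1560.00 ≈ 2149
y = 166 + 1 × 751/3 = 166 + 250.33 ≈ 416

x = 2149 px, y = 416 px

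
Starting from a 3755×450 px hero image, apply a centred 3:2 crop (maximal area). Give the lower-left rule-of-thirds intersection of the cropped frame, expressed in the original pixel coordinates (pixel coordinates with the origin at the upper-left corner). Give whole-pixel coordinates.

(1765, 300)

3755/450 > 3/2, so the 3:2 crop keeps the full height 450 and trims width to 450 × 3/2 = 675.00 px.
Left offset = (3755 − 675.00)/2 = 1540.00 px; top offset = 0.
Lower-left is one-third across and two-thirds down within the crop:
x = 1540.00 + 1 × 675.00/3 ≈ 1765; y = 0.00 + 2 × 450.00/3 ≈ 300.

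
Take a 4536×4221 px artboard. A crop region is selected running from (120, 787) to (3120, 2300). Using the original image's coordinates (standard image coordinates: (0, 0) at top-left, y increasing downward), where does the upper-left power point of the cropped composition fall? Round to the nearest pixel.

Crop width = 3120 − 120 = 3000 px; one third is 1000.00 px.
Crop height = 2300 − 787 = 1513 px; one third is 504.33 px.
The upper-left point is one-third across and one-third down within the crop:
x = 120 + 1 × 1000.00 ≈ 1120; y = 787 + 1 × 504.33 ≈ 1291.

(1120, 1291)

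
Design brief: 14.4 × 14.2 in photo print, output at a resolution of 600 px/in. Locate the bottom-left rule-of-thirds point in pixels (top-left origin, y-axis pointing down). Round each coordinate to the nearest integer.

In pixels the canvas is 14.4 × 600 = 8640 wide and 14.2 × 600 = 8520 tall.
The bottom-left point is one-third across and two-thirds down:
x = 1 × 8640/3 ≈ 2880; y = 2 × 8520/3 ≈ 5680.

x = 2880 px, y = 5680 px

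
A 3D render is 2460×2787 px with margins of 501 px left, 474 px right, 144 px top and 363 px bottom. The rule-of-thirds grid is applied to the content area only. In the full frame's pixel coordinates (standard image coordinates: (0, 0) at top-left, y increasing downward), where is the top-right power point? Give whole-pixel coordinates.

Content width = 2460 − 501 − 474 = 1485 px; content height = 2787 − 144 − 363 = 2280 px.
Top-right is two-thirds across and one-third down within the content area.
x = 501 + 2 × 1485/3 = 501 + 990.00 ≈ 1491
y = 144 + 1 × 2280/3 = 144 + 760.00 ≈ 904

(1491, 904)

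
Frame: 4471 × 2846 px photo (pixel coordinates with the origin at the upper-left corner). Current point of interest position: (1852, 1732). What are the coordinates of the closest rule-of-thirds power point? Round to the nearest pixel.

Third lines: x ∈ {1490, 2981}, y ∈ {949, 1897}.
1852 is closer to x = 1490; 1732 is closer to y = 1897.
So the nearest intersection is the lower-left power point.

(1490, 1897)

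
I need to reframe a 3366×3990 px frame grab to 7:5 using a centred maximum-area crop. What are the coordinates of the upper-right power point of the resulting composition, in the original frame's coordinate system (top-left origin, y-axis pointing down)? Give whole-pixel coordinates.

3366/3990 < 7/5, so the 7:5 crop keeps the full width 3366 and trims height to 3366 × 5/7 = 2404.29 px.
Top offset = (3990 − 2404.29)/2 = 792.86 px; left offset = 0.
Upper-right is two-thirds across and one-third down within the crop:
x = 0.00 + 2 × 3366.00/3 ≈ 2244; y = 792.86 + 1 × 2404.29/3 ≈ 1594.

(2244, 1594)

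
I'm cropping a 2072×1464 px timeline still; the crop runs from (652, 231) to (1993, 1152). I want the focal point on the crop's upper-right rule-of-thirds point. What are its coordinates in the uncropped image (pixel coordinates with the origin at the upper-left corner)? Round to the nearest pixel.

(1546, 538)

Crop width = 1993 − 652 = 1341 px; one third is 447.00 px.
Crop height = 1152 − 231 = 921 px; one third is 307.00 px.
The upper-right point is two-thirds across and one-third down within the crop:
x = 652 + 2 × 447.00 ≈ 1546; y = 231 + 1 × 307.00 ≈ 538.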